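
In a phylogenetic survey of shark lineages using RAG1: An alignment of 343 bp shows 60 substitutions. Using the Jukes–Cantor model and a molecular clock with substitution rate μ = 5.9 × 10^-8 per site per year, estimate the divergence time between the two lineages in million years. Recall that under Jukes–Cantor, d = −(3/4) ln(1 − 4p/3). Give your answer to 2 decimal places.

p = 60/343 ≈ 0.174927.
d = −(3/4) ln(1 − 4p/3) = −0.75 ln(1 − 0.233236) = −0.75 ln(0.766764)
  = −0.75 × (-0.265576) = 0.199182 substitutions/site.
Under a molecular clock d = 2μt, so t = d/(2μ) = 0.199182 / (2 × 5.9 × 10^-8) = 1.69 million years.

1.69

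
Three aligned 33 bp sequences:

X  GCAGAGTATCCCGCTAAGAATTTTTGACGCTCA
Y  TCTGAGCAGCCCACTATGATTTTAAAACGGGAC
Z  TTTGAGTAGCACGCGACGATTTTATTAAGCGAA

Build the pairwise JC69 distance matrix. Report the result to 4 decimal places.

d(X,Y) = 0.6254, d(X,Z) = 0.5587, d(Y,Z) = 0.4408

X–Y: 14/33 sites differ → p ≈ 0.424242, d = −0.75 ln(1 − 0.565656) = 0.625439 ≈ 0.6254.
X–Z: 13/33 sites differ → p ≈ 0.393939, d = −0.75 ln(1 − 0.525252) = 0.558728 ≈ 0.5587.
Y–Z: 11/33 sites differ → p ≈ 0.333333, d = −0.75 ln(1 − 0.444444) = 0.440839 ≈ 0.4408.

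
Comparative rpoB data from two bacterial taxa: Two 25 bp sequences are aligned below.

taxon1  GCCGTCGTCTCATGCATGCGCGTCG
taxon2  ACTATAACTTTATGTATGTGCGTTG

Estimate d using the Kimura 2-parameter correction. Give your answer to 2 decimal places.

0.94

Of 25 sites, 10 differences are transitions and 1 are transversions, so P = 10/25 = 0.4 and Q = 1/25 = 0.04.
Under the Kimura two-parameter model, d = −½ ln(1 − 2P − Q) − ¼ ln(1 − 2Q).
1 − 2P − Q = 0.16, giving −½ ln(0.16) = 0.916291.
1 − 2Q = 0.92, giving −¼ ln(0.92) = 0.020845.
d = 0.916291 + 0.020845 = 0.937136.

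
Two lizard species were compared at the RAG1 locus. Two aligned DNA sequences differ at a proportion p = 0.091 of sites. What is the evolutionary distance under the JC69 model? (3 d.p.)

d = −(3/4) ln(1 − 4p/3) = −0.75 ln(1 − 0.121333) = −0.75 ln(0.878667)
  = −0.75 × (-0.129349) = 0.097012 substitutions/site.

0.097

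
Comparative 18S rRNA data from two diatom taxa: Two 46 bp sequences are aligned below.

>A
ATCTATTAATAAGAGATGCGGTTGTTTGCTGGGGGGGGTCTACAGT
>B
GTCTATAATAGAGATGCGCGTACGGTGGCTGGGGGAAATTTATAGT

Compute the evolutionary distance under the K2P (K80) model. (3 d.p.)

Of 46 sites, 10 differences are transitions and 8 are transversions, so P = 10/46 ≈ 0.217391 and Q = 8/46 ≈ 0.173913.
Under the Kimura two-parameter model, d = −½ ln(1 − 2P − Q) − ¼ ln(1 − 2Q).
1 − 2P − Q = 0.391305, giving −½ ln(0.391305) = 0.469134.
1 − 2Q = 0.652174, giving −¼ ln(0.652174) = 0.106861.
d = 0.469134 + 0.106861 = 0.575995.

0.576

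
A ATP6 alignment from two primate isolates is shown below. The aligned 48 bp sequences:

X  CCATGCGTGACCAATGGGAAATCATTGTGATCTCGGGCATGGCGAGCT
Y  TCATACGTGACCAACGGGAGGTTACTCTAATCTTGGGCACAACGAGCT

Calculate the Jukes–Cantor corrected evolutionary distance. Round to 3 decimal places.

0.336

The sequences differ at 13 of 48 sites, so p = 13/48 ≈ 0.270833.
d = −(3/4) ln(1 − 4p/3) = −0.75 ln(1 − 0.361111) = −0.75 ln(0.638889)
  = −0.75 × (-0.448025) = 0.336019 substitutions/site.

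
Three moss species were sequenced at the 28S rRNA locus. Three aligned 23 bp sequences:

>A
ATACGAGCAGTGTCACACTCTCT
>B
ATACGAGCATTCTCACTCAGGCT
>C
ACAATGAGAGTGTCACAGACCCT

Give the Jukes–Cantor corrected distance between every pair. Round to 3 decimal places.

d(A,B) = 0.321, d(A,C) = 0.553, d(B,C) = 0.892

A–B: 6/23 sites differ → p ≈ 0.26087, d = −0.75 ln(1 − 0.347827) = 0.320584 ≈ 0.321.
A–C: 9/23 sites differ → p ≈ 0.391304, d = −0.75 ln(1 − 0.521739) = 0.553199 ≈ 0.553.
B–C: 12/23 sites differ → p ≈ 0.521739, d = −0.75 ln(1 − 0.695652) = 0.892188 ≈ 0.892.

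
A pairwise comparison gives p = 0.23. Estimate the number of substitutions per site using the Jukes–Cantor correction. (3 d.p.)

0.275

d = −(3/4) ln(1 − 4p/3) = −0.75 ln(1 − 0.306667) = −0.75 ln(0.693333)
  = −0.75 × (-0.366245) = 0.274684 substitutions/site.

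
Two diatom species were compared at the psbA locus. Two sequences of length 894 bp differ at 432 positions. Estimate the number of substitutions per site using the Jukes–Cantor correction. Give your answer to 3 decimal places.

0.775

p = 432/894 ≈ 0.483221.
d = −(3/4) ln(1 − 4p/3) = −0.75 ln(1 − 0.644295) = −0.75 ln(0.355705)
  = −0.75 × (-1.033654) = 0.775241 substitutions/site.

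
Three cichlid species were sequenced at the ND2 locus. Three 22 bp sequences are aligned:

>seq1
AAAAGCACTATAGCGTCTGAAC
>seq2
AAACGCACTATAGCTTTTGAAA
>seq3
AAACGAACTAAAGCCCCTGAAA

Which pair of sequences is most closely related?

seq1–seq2: 4/22 differ, p = 0.182, d = 0.208.
seq1–seq3: 6/22 differ, p = 0.273, d = 0.339.
seq2–seq3: 5/22 differ, p = 0.227, d = 0.271.
The smallest distance is between seq1 and seq2.

seq1 and seq2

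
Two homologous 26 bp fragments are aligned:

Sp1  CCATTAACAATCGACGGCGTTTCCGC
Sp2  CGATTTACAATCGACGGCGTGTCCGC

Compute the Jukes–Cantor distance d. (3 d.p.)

0.125

The sequences differ at 3 of 26 sites (2, 6, 21), so p = 3/26 ≈ 0.115385.
d = −(3/4) ln(1 − 4p/3) = −0.75 ln(1 − 0.153847) = −0.75 ln(0.846153)
  = −0.75 × (-0.167055) = 0.125291 substitutions/site.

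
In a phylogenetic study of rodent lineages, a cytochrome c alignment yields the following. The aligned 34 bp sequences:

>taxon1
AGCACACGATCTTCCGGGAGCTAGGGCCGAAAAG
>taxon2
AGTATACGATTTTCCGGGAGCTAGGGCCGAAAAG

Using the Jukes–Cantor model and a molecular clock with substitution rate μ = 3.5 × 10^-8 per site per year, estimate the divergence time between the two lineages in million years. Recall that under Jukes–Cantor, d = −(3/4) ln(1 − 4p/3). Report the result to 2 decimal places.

1.34

The sequences differ at 3 of 34 sites (3, 5, 11), so p = 3/34 ≈ 0.088235.
d = −(3/4) ln(1 − 4p/3) = −0.75 ln(1 − 0.117647) = −0.75 ln(0.882353)
  = −0.75 × (-0.125163) = 0.093872 substitutions/site.
Under a molecular clock d = 2μt, so t = d/(2μ) = 0.093872 / (2 × 3.5 × 10^-8) = 1.34 million years.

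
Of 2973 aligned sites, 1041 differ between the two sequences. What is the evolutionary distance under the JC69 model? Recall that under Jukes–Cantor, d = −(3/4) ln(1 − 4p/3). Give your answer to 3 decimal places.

p = 1041/2973 ≈ 0.350151.
d = −(3/4) ln(1 − 4p/3) = −0.75 ln(1 − 0.466868) = −0.75 ln(0.533132)
  = −0.75 × (-0.628986) = 0.471740 substitutions/site.

0.472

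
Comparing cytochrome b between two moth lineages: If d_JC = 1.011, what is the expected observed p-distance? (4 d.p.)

0.5552

p = (3/4)(1 − e^(−4d/3)) = 0.75 × (1 − e^(-1.348)) = 0.75 × (1 − 0.259759) = 0.555181.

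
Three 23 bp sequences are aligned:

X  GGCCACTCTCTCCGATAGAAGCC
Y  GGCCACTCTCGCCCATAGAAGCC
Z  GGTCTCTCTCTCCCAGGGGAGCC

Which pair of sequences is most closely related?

X and Y

X–Y: 2/23 differ, p = 0.087, d = 0.092.
X–Z: 6/23 differ, p = 0.261, d = 0.321.
Y–Z: 6/23 differ, p = 0.261, d = 0.321.
The smallest distance is between X and Y.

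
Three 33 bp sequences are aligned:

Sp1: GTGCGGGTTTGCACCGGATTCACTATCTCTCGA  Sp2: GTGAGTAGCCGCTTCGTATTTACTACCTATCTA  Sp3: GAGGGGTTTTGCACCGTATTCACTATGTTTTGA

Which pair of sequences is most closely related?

Sp1–Sp2: 13/33 differ, p = 0.394, d = 0.559.
Sp1–Sp3: 7/33 differ, p = 0.212, d = 0.249.
Sp2–Sp3: 15/33 differ, p = 0.455, d = 0.699.
The smallest distance is between Sp1 and Sp3.

Sp1 and Sp3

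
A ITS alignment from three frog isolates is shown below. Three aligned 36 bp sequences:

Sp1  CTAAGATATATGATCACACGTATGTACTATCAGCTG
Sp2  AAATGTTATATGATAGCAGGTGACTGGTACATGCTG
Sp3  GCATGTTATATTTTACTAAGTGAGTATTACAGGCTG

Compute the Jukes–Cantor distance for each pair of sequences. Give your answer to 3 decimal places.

Sp1–Sp2: 15/36 sites differ → p ≈ 0.416667, d = −0.75 ln(1 − 0.555556) = 0.608198 ≈ 0.608.
Sp1–Sp3: 16/36 sites differ → p ≈ 0.444444, d = −0.75 ln(1 − 0.592592) = 0.673455 ≈ 0.673.
Sp2–Sp3: 11/36 sites differ → p ≈ 0.305556, d = −0.75 ln(1 − 0.407408) = 0.392437 ≈ 0.392.

d(Sp1,Sp2) = 0.608, d(Sp1,Sp3) = 0.673, d(Sp2,Sp3) = 0.392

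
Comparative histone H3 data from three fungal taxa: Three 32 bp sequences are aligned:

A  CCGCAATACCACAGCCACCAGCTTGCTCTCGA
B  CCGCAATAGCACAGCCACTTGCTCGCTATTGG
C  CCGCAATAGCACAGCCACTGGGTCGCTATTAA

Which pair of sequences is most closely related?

B and C

A–B: 7/32 differ, p = 0.219, d = 0.259.
A–C: 8/32 differ, p = 0.250, d = 0.304.
B–C: 4/32 differ, p = 0.125, d = 0.137.
The smallest distance is between B and C.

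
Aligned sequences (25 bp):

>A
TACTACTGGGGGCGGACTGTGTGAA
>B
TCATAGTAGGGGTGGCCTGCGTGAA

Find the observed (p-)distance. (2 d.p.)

The sequences differ at 7 of 25 positions (sites 2, 3, 6, 8, 13, 16, 20).
p = 7/25 = 0.28.

0.28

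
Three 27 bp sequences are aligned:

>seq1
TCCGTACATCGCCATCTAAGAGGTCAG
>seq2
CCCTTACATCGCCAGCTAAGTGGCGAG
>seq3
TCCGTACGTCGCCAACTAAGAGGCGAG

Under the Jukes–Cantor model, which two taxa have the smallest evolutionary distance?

seq1 and seq3

seq1–seq2: 6/27 differ, p = 0.222, d = 0.264.
seq1–seq3: 4/27 differ, p = 0.148, d = 0.165.
seq2–seq3: 5/27 differ, p = 0.185, d = 0.213.
The smallest distance is between seq1 and seq3.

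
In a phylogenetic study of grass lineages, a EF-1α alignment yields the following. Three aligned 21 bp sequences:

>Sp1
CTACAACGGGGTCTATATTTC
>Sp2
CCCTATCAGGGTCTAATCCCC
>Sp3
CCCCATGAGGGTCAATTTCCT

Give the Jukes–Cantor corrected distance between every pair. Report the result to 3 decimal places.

Sp1–Sp2: 10/21 sites differ → p ≈ 0.47619, d = −0.75 ln(1 − 0.63492) = 0.755729 ≈ 0.756.
Sp1–Sp3: 10/21 sites differ → p ≈ 0.47619, d = −0.75 ln(1 − 0.63492) = 0.755729 ≈ 0.756.
Sp2–Sp3: 6/21 sites differ → p ≈ 0.285714, d = −0.75 ln(1 − 0.380952) = 0.359679 ≈ 0.360.

d(Sp1,Sp2) = 0.756, d(Sp1,Sp3) = 0.756, d(Sp2,Sp3) = 0.360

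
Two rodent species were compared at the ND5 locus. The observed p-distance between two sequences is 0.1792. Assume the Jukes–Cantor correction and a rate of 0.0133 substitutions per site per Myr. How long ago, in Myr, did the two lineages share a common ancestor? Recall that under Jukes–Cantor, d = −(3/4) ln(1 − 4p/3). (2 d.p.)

d = −(3/4) ln(1 − 4p/3) = −0.75 ln(1 − 0.238933) = −0.75 ln(0.761067)
  = −0.75 × (-0.273034) = 0.204776 substitutions/site.
Under a molecular clock d = 2μt, so t = d/(2μ) = 0.204776 / (2 × 0.0133) = 7.70 Myr.

7.70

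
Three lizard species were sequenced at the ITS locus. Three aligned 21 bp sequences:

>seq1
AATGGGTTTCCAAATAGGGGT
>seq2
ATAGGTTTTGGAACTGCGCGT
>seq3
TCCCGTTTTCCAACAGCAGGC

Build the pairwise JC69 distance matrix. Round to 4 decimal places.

d(seq1,seq2) = 0.6355, d(seq1,seq3) = 0.8990, d(seq2,seq3) = 0.7557

seq1–seq2: 9/21 sites differ → p ≈ 0.428571, d = −0.75 ln(1 − 0.571428) = 0.635472 ≈ 0.6355.
seq1–seq3: 11/21 sites differ → p ≈ 0.52381, d = −0.75 ln(1 − 0.698413) = 0.899023 ≈ 0.8990.
seq2–seq3: 10/21 sites differ → p ≈ 0.47619, d = −0.75 ln(1 − 0.63492) = 0.755729 ≈ 0.7557.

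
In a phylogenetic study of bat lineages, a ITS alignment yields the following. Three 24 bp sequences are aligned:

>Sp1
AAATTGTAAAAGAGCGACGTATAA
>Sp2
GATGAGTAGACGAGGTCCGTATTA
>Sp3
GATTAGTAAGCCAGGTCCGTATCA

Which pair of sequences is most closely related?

Sp2 and Sp3

Sp1–Sp2: 10/24 differ, p = 0.417, d = 0.608.
Sp1–Sp3: 10/24 differ, p = 0.417, d = 0.608.
Sp2–Sp3: 5/24 differ, p = 0.208, d = 0.244.
The smallest distance is between Sp2 and Sp3.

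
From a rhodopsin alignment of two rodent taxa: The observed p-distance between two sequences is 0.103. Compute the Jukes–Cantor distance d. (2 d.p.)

d = −(3/4) ln(1 − 4p/3) = −0.75 ln(1 − 0.137333) = −0.75 ln(0.862667)
  = −0.75 × (-0.147727) = 0.110795 substitutions/site.

0.11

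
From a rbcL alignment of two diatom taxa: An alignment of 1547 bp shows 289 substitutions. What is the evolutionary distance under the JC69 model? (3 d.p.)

0.215

p = 289/1547 ≈ 0.186813.
d = −(3/4) ln(1 − 4p/3) = −0.75 ln(1 − 0.249084) = −0.75 ln(0.750916)
  = −0.75 × (-0.286461) = 0.214846 substitutions/site.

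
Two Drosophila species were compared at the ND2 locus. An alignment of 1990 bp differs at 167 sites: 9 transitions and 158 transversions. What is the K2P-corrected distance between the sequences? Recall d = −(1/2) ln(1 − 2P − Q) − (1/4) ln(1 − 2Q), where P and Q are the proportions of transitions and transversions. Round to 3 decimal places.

P = 9/1990 ≈ 0.004523 and Q = 158/1990 ≈ 0.079397.
Under the Kimura two-parameter model, d = −½ ln(1 − 2P − Q) − ¼ ln(1 − 2Q).
1 − 2P − Q = 0.911557, giving −½ ln(0.911557) = 0.046301.
1 − 2Q = 0.841206, giving −¼ ln(0.841206) = 0.043230.
d = 0.046301 + 0.043230 = 0.089531.

0.090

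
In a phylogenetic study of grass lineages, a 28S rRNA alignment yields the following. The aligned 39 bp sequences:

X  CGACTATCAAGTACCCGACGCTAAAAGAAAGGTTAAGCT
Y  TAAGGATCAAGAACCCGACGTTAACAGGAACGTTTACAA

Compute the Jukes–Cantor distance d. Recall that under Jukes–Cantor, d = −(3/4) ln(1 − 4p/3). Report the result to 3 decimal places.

0.441

The sequences differ at 13 of 39 sites, so p = 13/39 ≈ 0.333333.
d = −(3/4) ln(1 − 4p/3) = −0.75 ln(1 − 0.444444) = −0.75 ln(0.555556)
  = −0.75 × (-0.587786) = 0.440840 substitutions/site.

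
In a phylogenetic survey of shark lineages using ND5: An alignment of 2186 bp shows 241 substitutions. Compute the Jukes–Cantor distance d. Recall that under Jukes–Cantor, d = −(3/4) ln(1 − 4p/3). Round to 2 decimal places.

0.12

p = 241/2186 ≈ 0.110247.
d = −(3/4) ln(1 − 4p/3) = −0.75 ln(1 − 0.146996) = −0.75 ln(0.853004)
  = −0.75 × (-0.158991) = 0.119243 substitutions/site.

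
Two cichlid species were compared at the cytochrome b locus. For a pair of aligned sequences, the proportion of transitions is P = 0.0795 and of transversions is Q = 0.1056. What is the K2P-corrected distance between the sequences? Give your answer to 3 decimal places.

Under the Kimura two-parameter model, d = −½ ln(1 − 2P − Q) − ¼ ln(1 − 2Q).
1 − 2P − Q = 0.7354, giving −½ ln(0.7354) = 0.153670.
1 − 2Q = 0.7888, giving −¼ ln(0.7888) = 0.059311.
d = 0.153670 + 0.059311 = 0.212981.

0.213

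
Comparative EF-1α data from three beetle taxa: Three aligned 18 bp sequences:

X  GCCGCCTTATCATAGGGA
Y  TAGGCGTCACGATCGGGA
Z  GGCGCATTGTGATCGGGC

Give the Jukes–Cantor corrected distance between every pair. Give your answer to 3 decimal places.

X–Y: 8/18 sites differ → p ≈ 0.444444, d = −0.75 ln(1 − 0.592592) = 0.673455 ≈ 0.673.
X–Z: 6/18 sites differ → p ≈ 0.333333, d = −0.75 ln(1 − 0.444444) = 0.440839 ≈ 0.441.
Y–Z: 8/18 sites differ → p ≈ 0.444444, d = −0.75 ln(1 − 0.592592) = 0.673455 ≈ 0.673.

d(X,Y) = 0.673, d(X,Z) = 0.441, d(Y,Z) = 0.673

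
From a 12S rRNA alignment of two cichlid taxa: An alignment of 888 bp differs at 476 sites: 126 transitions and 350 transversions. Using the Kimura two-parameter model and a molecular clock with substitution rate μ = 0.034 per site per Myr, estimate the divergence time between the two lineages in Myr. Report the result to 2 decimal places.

P = 126/888 ≈ 0.141892 and Q = 350/888 ≈ 0.394144.
Under the Kimura two-parameter model, d = −½ ln(1 − 2P − Q) − ¼ ln(1 − 2Q).
1 − 2P − Q = 0.322072, giving −½ ln(0.322072) = 0.566490.
1 − 2Q = 0.211712, giving −¼ ln(0.211712) = 0.388132.
d = 0.566490 + 0.388132 = 0.954622.
Under a molecular clock d = 2μt, so t = d/(2μ) = 0.954622 / (2 × 0.034) = 14.04 Myr.

14.04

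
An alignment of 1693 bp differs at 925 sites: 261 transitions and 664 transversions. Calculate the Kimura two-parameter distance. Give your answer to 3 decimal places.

0.986

P = 261/1693 ≈ 0.154164 and Q = 664/1693 ≈ 0.392203.
Under the Kimura two-parameter model, d = −½ ln(1 − 2P − Q) − ¼ ln(1 − 2Q).
1 − 2P − Q = 0.299469, giving −½ ln(0.299469) = 0.602872.
1 − 2Q = 0.215594, giving −¼ ln(0.215594) = 0.383590.
d = 0.602872 + 0.383590 = 0.986462.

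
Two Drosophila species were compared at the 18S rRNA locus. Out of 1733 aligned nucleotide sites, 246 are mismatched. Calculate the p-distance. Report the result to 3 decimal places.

0.142

p = 246/1733 = 0.141950… ≈ 0.142 (to 3 d.p.).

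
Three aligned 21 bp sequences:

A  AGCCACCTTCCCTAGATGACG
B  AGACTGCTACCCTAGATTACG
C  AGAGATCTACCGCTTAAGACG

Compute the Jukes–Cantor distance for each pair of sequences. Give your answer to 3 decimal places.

d(A,B) = 0.286, d(A,C) = 0.635, d(B,C) = 0.635

A–B: 5/21 sites differ → p ≈ 0.238095, d = −0.75 ln(1 − 0.31746) = 0.286451 ≈ 0.286.
A–C: 9/21 sites differ → p ≈ 0.428571, d = −0.75 ln(1 − 0.571428) = 0.635472 ≈ 0.635.
B–C: 9/21 sites differ → p ≈ 0.428571, d = −0.75 ln(1 − 0.571428) = 0.635472 ≈ 0.635.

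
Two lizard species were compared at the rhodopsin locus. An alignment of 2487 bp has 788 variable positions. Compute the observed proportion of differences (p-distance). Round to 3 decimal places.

0.317

p = 788/2487 = 0.316847… ≈ 0.317 (to 3 d.p.).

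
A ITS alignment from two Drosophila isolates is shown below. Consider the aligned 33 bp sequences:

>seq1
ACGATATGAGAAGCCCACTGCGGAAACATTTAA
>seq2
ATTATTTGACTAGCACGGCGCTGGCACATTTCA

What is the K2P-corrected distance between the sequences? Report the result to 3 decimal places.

Of 33 sites, 4 differences are transitions and 9 are transversions, so P = 4/33 ≈ 0.121212 and Q = 9/33 ≈ 0.272727.
Under the Kimura two-parameter model, d = −½ ln(1 − 2P − Q) − ¼ ln(1 − 2Q).
1 − 2P − Q = 0.484849, giving −½ ln(0.484849) = 0.361959.
1 − 2Q = 0.454546, giving −¼ ln(0.454546) = 0.197114.
d = 0.361959 + 0.197114 = 0.559073.

0.559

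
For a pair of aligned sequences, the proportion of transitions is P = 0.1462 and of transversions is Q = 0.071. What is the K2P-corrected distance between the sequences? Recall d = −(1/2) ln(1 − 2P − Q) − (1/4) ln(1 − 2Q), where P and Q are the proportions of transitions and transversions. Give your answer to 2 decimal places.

0.26

Under the Kimura two-parameter model, d = −½ ln(1 − 2P − Q) − ¼ ln(1 − 2Q).
1 − 2P − Q = 0.6366, giving −½ ln(0.6366) = 0.225807.
1 − 2Q = 0.858, giving −¼ ln(0.858) = 0.038288.
d = 0.225807 + 0.038288 = 0.264095.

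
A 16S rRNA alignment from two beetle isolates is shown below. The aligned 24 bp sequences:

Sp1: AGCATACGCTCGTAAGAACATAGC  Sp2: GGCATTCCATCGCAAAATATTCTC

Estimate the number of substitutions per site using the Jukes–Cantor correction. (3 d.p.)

The sequences differ at 11 of 24 sites, so p = 11/24 ≈ 0.458333.
d = −(3/4) ln(1 − 4p/3) = −0.75 ln(1 − 0.611111) = −0.75 ln(0.388889)
  = −0.75 × (-0.944461) = 0.708346 substitutions/site.

0.708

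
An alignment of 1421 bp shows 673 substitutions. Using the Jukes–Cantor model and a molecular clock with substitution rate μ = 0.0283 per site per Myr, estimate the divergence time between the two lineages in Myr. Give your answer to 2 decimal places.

13.23

p = 673/1421 ≈ 0.47361.
d = −(3/4) ln(1 − 4p/3) = −0.75 ln(1 − 0.63148) = −0.75 ln(0.36852)
  = −0.75 × (-0.998260) = 0.748695 substitutions/site.
Under a molecular clock d = 2μt, so t = d/(2μ) = 0.748695 / (2 × 0.0283) = 13.23 Myr.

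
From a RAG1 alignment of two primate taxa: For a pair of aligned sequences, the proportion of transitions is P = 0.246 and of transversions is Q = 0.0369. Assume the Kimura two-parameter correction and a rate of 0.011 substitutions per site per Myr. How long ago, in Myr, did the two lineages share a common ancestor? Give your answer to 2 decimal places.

Under the Kimura two-parameter model, d = −½ ln(1 − 2P − Q) − ¼ ln(1 − 2Q).
1 − 2P − Q = 0.4711, giving −½ ln(0.4711) = 0.376342.
1 − 2Q = 0.9262, giving −¼ ln(0.9262) = 0.019166.
d = 0.376342 + 0.019166 = 0.395508.
Under a molecular clock d = 2μt, so t = d/(2μ) = 0.395508 / (2 × 0.011) = 17.98 Myr.

17.98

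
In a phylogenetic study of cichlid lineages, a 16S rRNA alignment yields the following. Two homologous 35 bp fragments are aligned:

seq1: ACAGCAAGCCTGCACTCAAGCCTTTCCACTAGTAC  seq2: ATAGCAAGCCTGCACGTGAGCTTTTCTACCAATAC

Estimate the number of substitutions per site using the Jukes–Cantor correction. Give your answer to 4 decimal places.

The sequences differ at 8 of 35 sites (2, 16, 17, 18, 22, 27, 30, 32), so p = 8/35 ≈ 0.228571.
d = −(3/4) ln(1 − 4p/3) = −0.75 ln(1 − 0.304761) = −0.75 ln(0.695239)
  = −0.75 × (-0.363500) = 0.272625 substitutions/site.

0.2726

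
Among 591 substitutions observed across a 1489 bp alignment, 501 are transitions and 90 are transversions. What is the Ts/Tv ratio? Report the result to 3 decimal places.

5.567

R = 501/90 = 5.566666… ≈ 5.567 (to 3 d.p.).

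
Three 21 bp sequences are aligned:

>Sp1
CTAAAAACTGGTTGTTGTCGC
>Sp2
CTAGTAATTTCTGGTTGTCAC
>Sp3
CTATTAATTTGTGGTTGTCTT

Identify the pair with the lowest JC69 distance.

Sp2 and Sp3

Sp1–Sp2: 7/21 differ, p = 0.333, d = 0.441.
Sp1–Sp3: 7/21 differ, p = 0.333, d = 0.441.
Sp2–Sp3: 4/21 differ, p = 0.190, d = 0.220.
The smallest distance is between Sp2 and Sp3.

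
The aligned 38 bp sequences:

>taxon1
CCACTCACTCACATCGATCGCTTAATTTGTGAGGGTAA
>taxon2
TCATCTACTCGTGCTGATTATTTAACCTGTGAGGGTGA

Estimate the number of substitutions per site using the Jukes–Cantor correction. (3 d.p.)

The sequences differ at 15 of 38 sites, so p = 15/38 ≈ 0.394737.
d = −(3/4) ln(1 − 4p/3) = −0.75 ln(1 − 0.526316) = −0.75 ln(0.473684)
  = −0.75 × (-0.747215) = 0.560411 substitutions/site.

0.560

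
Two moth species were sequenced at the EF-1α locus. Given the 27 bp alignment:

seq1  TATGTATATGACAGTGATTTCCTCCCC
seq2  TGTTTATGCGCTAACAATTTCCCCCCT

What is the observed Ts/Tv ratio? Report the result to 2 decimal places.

4.50

Transitions are A↔G and C↔T; transversions are all other mismatches.
Transitions: 9. Transversions: 2.
R = 9/2 = 4.50.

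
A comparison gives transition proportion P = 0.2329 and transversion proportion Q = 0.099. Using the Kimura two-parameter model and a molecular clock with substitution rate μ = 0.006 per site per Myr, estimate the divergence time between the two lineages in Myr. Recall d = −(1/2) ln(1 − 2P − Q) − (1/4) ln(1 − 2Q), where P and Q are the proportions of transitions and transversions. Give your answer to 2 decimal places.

Under the Kimura two-parameter model, d = −½ ln(1 − 2P − Q) − ¼ ln(1 − 2Q).
1 − 2P − Q = 0.4352, giving −½ ln(0.4352) = 0.415975.
1 − 2Q = 0.802, giving −¼ ln(0.802) = 0.055162.
d = 0.415975 + 0.055162 = 0.471137.
Under a molecular clock d = 2μt, so t = d/(2μ) = 0.471137 / (2 × 0.006) = 39.26 Myr.

39.26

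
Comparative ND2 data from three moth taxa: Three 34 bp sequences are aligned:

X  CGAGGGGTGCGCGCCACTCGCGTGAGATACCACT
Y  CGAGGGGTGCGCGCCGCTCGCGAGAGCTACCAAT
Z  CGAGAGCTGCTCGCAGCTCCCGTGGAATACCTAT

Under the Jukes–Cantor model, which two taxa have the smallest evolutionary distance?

X and Y

X–Y: 4/34 differ, p = 0.118, d = 0.128.
X–Z: 10/34 differ, p = 0.294, d = 0.373.
Y–Z: 10/34 differ, p = 0.294, d = 0.373.
The smallest distance is between X and Y.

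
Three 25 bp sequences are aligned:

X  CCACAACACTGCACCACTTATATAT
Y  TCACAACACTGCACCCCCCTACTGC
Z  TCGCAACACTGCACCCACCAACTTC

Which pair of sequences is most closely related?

Y and Z

X–Y: 9/25 differ, p = 0.360, d = 0.490.
X–Z: 10/25 differ, p = 0.400, d = 0.572.
Y–Z: 4/25 differ, p = 0.160, d = 0.180.
The smallest distance is between Y and Z.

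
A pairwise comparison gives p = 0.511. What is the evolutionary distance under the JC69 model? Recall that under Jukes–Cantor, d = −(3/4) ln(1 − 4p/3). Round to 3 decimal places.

d = −(3/4) ln(1 − 4p/3) = −0.75 ln(1 − 0.681333) = −0.75 ln(0.318667)
  = −0.75 × (-1.143609) = 0.857707 substitutions/site.

0.858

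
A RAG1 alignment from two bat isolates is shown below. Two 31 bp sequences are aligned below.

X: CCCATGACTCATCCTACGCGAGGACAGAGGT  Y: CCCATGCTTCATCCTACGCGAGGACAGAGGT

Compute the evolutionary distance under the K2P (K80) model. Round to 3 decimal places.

Of 31 sites, 1 differences are transitions and 1 are transversions, so P = 1/31 ≈ 0.032258 and Q = 1/31 ≈ 0.032258.
Under the Kimura two-parameter model, d = −½ ln(1 − 2P − Q) − ¼ ln(1 − 2Q).
1 − 2P − Q = 0.903226, giving −½ ln(0.903226) = 0.050891.
1 − 2Q = 0.935484, giving −¼ ln(0.935484) = 0.016673.
d = 0.050891 + 0.016673 = 0.067564.

0.068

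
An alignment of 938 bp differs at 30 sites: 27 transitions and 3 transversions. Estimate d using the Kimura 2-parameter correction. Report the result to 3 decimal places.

P = 27/938 ≈ 0.028785 and Q = 3/938 ≈ 0.003198.
Under the Kimura two-parameter model, d = −½ ln(1 − 2P − Q) − ¼ ln(1 − 2Q).
1 − 2P − Q = 0.939232, giving −½ ln(0.939232) = 0.031346.
1 − 2Q = 0.993604, giving −¼ ln(0.993604) = 0.001604.
d = 0.031346 + 0.001604 = 0.032950.

0.033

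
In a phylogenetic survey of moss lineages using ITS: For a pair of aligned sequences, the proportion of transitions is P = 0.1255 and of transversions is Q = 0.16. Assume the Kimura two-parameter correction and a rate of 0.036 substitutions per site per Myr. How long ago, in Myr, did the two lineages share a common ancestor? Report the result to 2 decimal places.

Under the Kimura two-parameter model, d = −½ ln(1 − 2P − Q) − ¼ ln(1 − 2Q).
1 − 2P − Q = 0.589, giving −½ ln(0.589) = 0.264665.
1 − 2Q = 0.68, giving −¼ ln(0.68) = 0.096416.
d = 0.264665 + 0.096416 = 0.361081.
Under a molecular clock d = 2μt, so t = d/(2μ) = 0.361081 / (2 × 0.036) = 5.02 Myr.

5.02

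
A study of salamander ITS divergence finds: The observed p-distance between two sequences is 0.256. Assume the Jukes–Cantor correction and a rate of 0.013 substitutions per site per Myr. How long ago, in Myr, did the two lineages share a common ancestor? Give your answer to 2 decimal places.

12.04

d = −(3/4) ln(1 − 4p/3) = −0.75 ln(1 − 0.341333) = −0.75 ln(0.658667)
  = −0.75 × (-0.417537) = 0.313153 substitutions/site.
Under a molecular clock d = 2μt, so t = d/(2μ) = 0.313153 / (2 × 0.013) = 12.04 Myr.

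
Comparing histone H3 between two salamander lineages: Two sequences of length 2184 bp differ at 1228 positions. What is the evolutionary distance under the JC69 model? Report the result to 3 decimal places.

1.039

p = 1228/2184 ≈ 0.562271.
d = −(3/4) ln(1 − 4p/3) = −0.75 ln(1 − 0.749695) = −0.75 ln(0.250305)
  = −0.75 × (-1.385075) = 1.038806 substitutions/site.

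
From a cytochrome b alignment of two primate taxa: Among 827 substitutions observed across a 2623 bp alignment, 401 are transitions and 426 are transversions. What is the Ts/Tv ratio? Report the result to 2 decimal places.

0.94

R = 401/426 = 0.941314… ≈ 0.94 (to 2 d.p.).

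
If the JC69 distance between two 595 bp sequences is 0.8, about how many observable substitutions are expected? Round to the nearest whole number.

293

Invert JC69: p = (3/4)(1 − e^(−4d/3)) = 0.75 × (1 − e^(-1.066667)) = 0.75 × (1 − 0.344154) = 0.491885.
Expected differing sites = pL ≈ 0.491885 × 595 = 292.671575 ≈ 293.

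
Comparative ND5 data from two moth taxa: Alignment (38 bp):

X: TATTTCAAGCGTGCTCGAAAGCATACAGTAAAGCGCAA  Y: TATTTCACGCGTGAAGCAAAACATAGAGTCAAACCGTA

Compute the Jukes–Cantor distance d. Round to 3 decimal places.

The sequences differ at 12 of 38 sites, so p = 12/38 ≈ 0.315789.
d = −(3/4) ln(1 − 4p/3) = −0.75 ln(1 − 0.421052) = −0.75 ln(0.578948)
  = −0.75 × (-0.546543) = 0.409907 substitutions/site.

0.410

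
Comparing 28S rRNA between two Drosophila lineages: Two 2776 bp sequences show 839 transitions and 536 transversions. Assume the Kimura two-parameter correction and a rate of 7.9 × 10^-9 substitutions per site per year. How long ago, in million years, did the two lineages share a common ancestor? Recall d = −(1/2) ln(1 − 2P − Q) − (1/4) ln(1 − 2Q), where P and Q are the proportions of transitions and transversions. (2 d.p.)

P = 839/2776 ≈ 0.302233 and Q = 536/2776 ≈ 0.193084.
Under the Kimura two-parameter model, d = −½ ln(1 − 2P − Q) − ¼ ln(1 − 2Q).
1 − 2P − Q = 0.20245, giving −½ ln(0.20245) = 0.798631.
1 − 2Q = 0.613832, giving −¼ ln(0.613832) = 0.122009.
d = 0.798631 + 0.122009 = 0.920640.
Under a molecular clock d = 2μt, so t = d/(2μ) = 0.920640 / (2 × 7.9 × 10^-9) = 58.27 million years.

58.27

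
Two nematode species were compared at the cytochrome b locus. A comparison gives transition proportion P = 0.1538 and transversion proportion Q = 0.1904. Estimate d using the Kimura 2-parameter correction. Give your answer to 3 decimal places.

Under the Kimura two-parameter model, d = −½ ln(1 − 2P − Q) − ¼ ln(1 − 2Q).
1 − 2P − Q = 0.502, giving −½ ln(0.502) = 0.344578.
1 − 2Q = 0.6192, giving −¼ ln(0.6192) = 0.119832.
d = 0.344578 + 0.119832 = 0.464410.

0.464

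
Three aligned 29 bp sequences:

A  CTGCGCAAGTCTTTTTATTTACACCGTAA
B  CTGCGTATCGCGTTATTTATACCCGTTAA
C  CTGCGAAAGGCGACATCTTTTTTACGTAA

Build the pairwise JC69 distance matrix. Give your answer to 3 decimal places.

A–B: 11/29 sites differ → p ≈ 0.37931, d = −0.75 ln(1 − 0.505747) = 0.528531 ≈ 0.529.
A–C: 11/29 sites differ → p ≈ 0.37931, d = −0.75 ln(1 − 0.505747) = 0.528531 ≈ 0.529.
B–C: 13/29 sites differ → p ≈ 0.448276, d = −0.75 ln(1 − 0.597701) = 0.682920 ≈ 0.683.

d(A,B) = 0.529, d(A,C) = 0.529, d(B,C) = 0.683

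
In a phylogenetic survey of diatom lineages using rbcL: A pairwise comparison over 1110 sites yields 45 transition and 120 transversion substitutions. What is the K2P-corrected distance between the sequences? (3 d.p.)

0.166

P = 45/1110 ≈ 0.040541 and Q = 120/1110 ≈ 0.108108.
Under the Kimura two-parameter model, d = −½ ln(1 − 2P − Q) − ¼ ln(1 − 2Q).
1 − 2P − Q = 0.81081, giving −½ ln(0.81081) = 0.104861.
1 − 2Q = 0.783784, giving −¼ ln(0.783784) = 0.060905.
d = 0.104861 + 0.060905 = 0.165766.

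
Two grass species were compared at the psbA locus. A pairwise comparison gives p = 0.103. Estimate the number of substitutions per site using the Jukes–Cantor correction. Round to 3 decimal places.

d = −(3/4) ln(1 − 4p/3) = −0.75 ln(1 − 0.137333) = −0.75 ln(0.862667)
  = −0.75 × (-0.147727) = 0.110795 substitutions/site.

0.111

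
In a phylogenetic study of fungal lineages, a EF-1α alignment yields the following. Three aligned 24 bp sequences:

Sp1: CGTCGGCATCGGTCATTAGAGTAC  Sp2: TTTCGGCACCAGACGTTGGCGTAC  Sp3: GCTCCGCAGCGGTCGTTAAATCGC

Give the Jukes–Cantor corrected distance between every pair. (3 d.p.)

Sp1–Sp2: 8/24 sites differ → p ≈ 0.333333, d = −0.75 ln(1 − 0.444444) = 0.440839 ≈ 0.441.
Sp1–Sp3: 9/24 sites differ → p = 0.375, d = −0.75 ln(1 − 0.5) = 0.519860 ≈ 0.520.
Sp2–Sp3: 12/24 sites differ → p = 0.5, d = −0.75 ln(1 − 0.666667) = 0.823960 ≈ 0.824.

d(Sp1,Sp2) = 0.441, d(Sp1,Sp3) = 0.520, d(Sp2,Sp3) = 0.824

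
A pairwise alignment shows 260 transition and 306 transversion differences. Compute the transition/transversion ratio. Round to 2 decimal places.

0.85

R = 260/306 = 0.849673… ≈ 0.85 (to 2 d.p.).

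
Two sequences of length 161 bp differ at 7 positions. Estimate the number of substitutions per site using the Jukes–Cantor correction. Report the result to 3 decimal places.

0.045

p = 7/161 ≈ 0.043478.
d = −(3/4) ln(1 − 4p/3) = −0.75 ln(1 − 0.057971) = −0.75 ln(0.942029)
  = −0.75 × (-0.059719) = 0.044789 substitutions/site.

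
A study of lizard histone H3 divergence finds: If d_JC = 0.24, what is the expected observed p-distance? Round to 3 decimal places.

p = (3/4)(1 − e^(−4d/3)) = 0.75 × (1 − e^(-0.32)) = 0.75 × (1 − 0.726149) = 0.205388.

0.205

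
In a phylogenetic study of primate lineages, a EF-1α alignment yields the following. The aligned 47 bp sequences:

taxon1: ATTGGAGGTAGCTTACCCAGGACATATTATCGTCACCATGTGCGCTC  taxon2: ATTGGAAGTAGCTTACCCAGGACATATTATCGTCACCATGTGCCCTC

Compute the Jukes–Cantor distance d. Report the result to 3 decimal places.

The sequences differ at 2 of 47 sites (7, 44), so p = 2/47 ≈ 0.042553.
d = −(3/4) ln(1 − 4p/3) = −0.75 ln(1 − 0.056737) = −0.75 ln(0.943263)
  = −0.75 × (-0.058410) = 0.043808 substitutions/site.

0.044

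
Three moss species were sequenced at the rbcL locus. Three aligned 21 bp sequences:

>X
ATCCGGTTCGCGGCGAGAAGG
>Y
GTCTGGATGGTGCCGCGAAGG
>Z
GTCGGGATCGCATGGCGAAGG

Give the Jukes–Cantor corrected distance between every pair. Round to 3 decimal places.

d(X,Y) = 0.441, d(X,Z) = 0.441, d(Y,Z) = 0.360

X–Y: 7/21 sites differ → p ≈ 0.333333, d = −0.75 ln(1 − 0.444444) = 0.440839 ≈ 0.441.
X–Z: 7/21 sites differ → p ≈ 0.333333, d = −0.75 ln(1 − 0.444444) = 0.440839 ≈ 0.441.
Y–Z: 6/21 sites differ → p ≈ 0.285714, d = −0.75 ln(1 − 0.380952) = 0.359679 ≈ 0.360.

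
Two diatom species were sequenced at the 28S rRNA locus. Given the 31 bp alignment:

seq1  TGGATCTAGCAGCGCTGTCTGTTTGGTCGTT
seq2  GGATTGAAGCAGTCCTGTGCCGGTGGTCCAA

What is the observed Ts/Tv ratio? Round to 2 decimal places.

Transitions are A↔G and C↔T; transversions are all other mismatches.
Transitions: 3. Transversions: 12.
R = 3/12 = 0.25.

0.25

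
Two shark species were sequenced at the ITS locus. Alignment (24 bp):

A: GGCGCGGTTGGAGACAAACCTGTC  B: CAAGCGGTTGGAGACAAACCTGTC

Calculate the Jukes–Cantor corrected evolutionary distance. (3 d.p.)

The sequences differ at 3 of 24 sites (1, 2, 3), so p = 3/24 = 0.125.
d = −(3/4) ln(1 − 4p/3) = −0.75 ln(1 − 0.166667) = −0.75 ln(0.833333)
  = −0.75 × (-0.182322) = 0.136742 substitutions/site.

0.137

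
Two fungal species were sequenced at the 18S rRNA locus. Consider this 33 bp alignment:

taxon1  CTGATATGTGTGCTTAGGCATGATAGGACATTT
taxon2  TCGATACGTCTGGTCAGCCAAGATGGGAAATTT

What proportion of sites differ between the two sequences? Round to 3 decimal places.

0.303

The sequences differ at 10 of 33 positions (sites 1, 2, 7, 10, 13, 15, 18, 21, 25, 29).
p = 10/33 = 0.303030… ≈ 0.303 (to 3 d.p.).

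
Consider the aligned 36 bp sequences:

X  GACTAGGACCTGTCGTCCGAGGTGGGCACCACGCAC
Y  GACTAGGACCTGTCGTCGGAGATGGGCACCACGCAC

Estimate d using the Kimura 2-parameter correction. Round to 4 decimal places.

0.0578

Of 36 sites, 1 differences are transitions and 1 are transversions, so P = 1/36 ≈ 0.027778 and Q = 1/36 ≈ 0.027778.
Under the Kimura two-parameter model, d = −½ ln(1 − 2P − Q) − ¼ ln(1 − 2Q).
1 − 2P − Q = 0.916666, giving −½ ln(0.916666) = 0.043506.
1 − 2Q = 0.944444, giving −¼ ln(0.944444) = 0.014290.
d = 0.043506 + 0.014290 = 0.057796.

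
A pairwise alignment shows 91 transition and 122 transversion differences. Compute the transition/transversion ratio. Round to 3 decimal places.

R = 91/122 = 0.745901… ≈ 0.746 (to 3 d.p.).

0.746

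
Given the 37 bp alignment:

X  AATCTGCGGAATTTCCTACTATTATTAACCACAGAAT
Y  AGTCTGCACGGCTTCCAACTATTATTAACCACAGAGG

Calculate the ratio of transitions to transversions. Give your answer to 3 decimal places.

Transitions are A↔G and C↔T; transversions are all other mismatches.
Transitions: 6. Transversions: 3.
R = 6/3 = 2.000.

2.000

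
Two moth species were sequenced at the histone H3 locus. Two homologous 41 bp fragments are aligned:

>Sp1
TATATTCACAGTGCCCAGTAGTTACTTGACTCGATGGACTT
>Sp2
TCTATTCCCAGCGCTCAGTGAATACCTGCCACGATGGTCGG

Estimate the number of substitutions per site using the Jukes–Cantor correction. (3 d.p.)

The sequences differ at 13 of 41 sites, so p = 13/41 ≈ 0.317073.
d = −(3/4) ln(1 − 4p/3) = −0.75 ln(1 − 0.422764) = −0.75 ln(0.577236)
  = −0.75 × (-0.549504) = 0.412128 substitutions/site.

0.412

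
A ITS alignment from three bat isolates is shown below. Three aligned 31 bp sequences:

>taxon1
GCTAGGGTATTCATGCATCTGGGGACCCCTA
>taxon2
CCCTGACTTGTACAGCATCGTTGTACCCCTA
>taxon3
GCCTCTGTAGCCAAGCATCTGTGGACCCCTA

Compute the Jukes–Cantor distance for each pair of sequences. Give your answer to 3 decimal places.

taxon1–taxon2: 14/31 sites differ → p ≈ 0.451613, d = −0.75 ln(1 − 0.602151) = 0.691262 ≈ 0.691.
taxon1–taxon3: 8/31 sites differ → p ≈ 0.258065, d = −0.75 ln(1 − 0.344087) = 0.316295 ≈ 0.316.
taxon2–taxon3: 11/31 sites differ → p ≈ 0.354839, d = −0.75 ln(1 − 0.473119) = 0.480585 ≈ 0.481.

d(taxon1,taxon2) = 0.691, d(taxon1,taxon3) = 0.316, d(taxon2,taxon3) = 0.481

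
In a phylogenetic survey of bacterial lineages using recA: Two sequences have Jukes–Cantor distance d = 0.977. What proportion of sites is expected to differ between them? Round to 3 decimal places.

p = (3/4)(1 − e^(−4d/3)) = 0.75 × (1 − e^(-1.302667)) = 0.75 × (1 − 0.271806) = 0.546146.

0.546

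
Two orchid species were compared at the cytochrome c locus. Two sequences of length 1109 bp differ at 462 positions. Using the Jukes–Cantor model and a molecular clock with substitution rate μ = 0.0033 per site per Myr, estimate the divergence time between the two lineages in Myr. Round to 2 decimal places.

92.13

p = 462/1109 ≈ 0.416592.
d = −(3/4) ln(1 − 4p/3) = −0.75 ln(1 − 0.555456) = −0.75 ln(0.444544)
  = −0.75 × (-0.810706) = 0.608030 substitutions/site.
Under a molecular clock d = 2μt, so t = d/(2μ) = 0.608030 / (2 × 0.0033) = 92.13 Myr.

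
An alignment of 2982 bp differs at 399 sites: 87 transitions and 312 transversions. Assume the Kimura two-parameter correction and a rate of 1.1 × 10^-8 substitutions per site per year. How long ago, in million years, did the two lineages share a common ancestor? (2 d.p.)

6.71

P = 87/2982 ≈ 0.029175 and Q = 312/2982 ≈ 0.104628.
Under the Kimura two-parameter model, d = −½ ln(1 − 2P − Q) − ¼ ln(1 − 2Q).
1 − 2P − Q = 0.837022, giving −½ ln(0.837022) = 0.088952.
1 − 2Q = 0.790744, giving −¼ ln(0.790744) = 0.058695.
d = 0.088952 + 0.058695 = 0.147647.
Under a molecular clock d = 2μt, so t = d/(2μ) = 0.147647 / (2 × 1.1 × 10^-8) = 6.71 million years.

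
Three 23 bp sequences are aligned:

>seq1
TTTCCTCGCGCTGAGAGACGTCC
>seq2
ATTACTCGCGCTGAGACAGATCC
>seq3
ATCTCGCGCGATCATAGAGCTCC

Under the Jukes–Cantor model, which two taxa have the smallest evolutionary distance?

seq1–seq2: 5/23 differ, p = 0.217, d = 0.257.
seq1–seq3: 9/23 differ, p = 0.391, d = 0.553.
seq2–seq3: 8/23 differ, p = 0.348, d = 0.467.
The smallest distance is between seq1 and seq2.

seq1 and seq2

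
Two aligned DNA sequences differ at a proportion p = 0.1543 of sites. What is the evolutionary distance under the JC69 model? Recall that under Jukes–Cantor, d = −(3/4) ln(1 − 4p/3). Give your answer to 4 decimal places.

d = −(3/4) ln(1 − 4p/3) = −0.75 ln(1 − 0.205733) = −0.75 ln(0.794267)
  = −0.75 × (-0.230336) = 0.172752 substitutions/site.

0.1728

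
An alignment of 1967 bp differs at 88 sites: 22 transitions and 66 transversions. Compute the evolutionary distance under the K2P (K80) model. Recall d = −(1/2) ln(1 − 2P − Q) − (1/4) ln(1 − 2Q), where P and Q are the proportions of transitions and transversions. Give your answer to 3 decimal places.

P = 22/1967 ≈ 0.011185 and Q = 66/1967 ≈ 0.033554.
Under the Kimura two-parameter model, d = −½ ln(1 − 2P − Q) − ¼ ln(1 − 2Q).
1 − 2P − Q = 0.944076, giving −½ ln(0.944076) = 0.028774.
1 − 2Q = 0.932892, giving −¼ ln(0.932892) = 0.017366.
d = 0.028774 + 0.017366 = 0.046140.

0.046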